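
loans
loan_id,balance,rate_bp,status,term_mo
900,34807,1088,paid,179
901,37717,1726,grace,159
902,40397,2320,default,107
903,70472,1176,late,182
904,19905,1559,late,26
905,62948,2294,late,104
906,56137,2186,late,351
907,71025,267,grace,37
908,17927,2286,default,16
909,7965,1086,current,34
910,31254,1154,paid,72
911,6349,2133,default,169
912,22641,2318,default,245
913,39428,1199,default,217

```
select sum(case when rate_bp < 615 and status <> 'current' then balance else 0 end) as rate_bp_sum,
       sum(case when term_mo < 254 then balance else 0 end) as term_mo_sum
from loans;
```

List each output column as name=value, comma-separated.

[rate_bp_sum: rate_bp < 615 and status <> 'current']
loan_id=900: ✗
loan_id=901: ✗
loan_id=902: ✗
loan_id=903: ✗
loan_id=904: ✗
loan_id=905: ✗
loan_id=906: ✗
loan_id=907: ✓ → 71025
loan_id=908: ✗
loan_id=909: ✗
loan_id=910: ✗
loan_id=911: ✗
loan_id=912: ✗
loan_id=913: ✗
rate_bp_sum = 71025
—
[term_mo_sum: term_mo < 254]
loan_id=900: ✓ → 34807
loan_id=901: ✓ → 37717
loan_id=902: ✓ → 40397
loan_id=903: ✓ → 70472
loan_id=904: ✓ → 19905
loan_id=905: ✓ → 62948
loan_id=906: ✗
loan_id=907: ✓ → 71025
loan_id=908: ✓ → 17927
loan_id=909: ✓ → 7965
loan_id=910: ✓ → 31254
loan_id=911: ✓ → 6349
loan_id=912: ✓ → 22641
loan_id=913: ✓ → 39428
term_mo_sum = 34807 + 37717 + 40397 + 70472 + 19905 + 62948 + 71025 + 17927 + 7965 + 31254 + 6349 + 22641 + 39428 = 462835

rate_bp_sum=71025, term_mo_sum=462835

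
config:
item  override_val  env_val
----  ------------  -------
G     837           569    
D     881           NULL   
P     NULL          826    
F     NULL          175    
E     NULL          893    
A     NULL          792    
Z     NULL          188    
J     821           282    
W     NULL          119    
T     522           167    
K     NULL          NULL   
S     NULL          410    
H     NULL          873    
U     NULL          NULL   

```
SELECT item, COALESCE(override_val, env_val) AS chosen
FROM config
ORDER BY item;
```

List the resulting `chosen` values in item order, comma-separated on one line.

792, 881, 893, 175, 837, 873, 821, NULL, 826, 410, 522, NULL, 119, 188

item=A: override_val=NULL, env_val=792 → 792
item=D: override_val=881 → 881
item=E: override_val=NULL, env_val=893 → 893
item=F: override_val=NULL, env_val=175 → 175
item=G: override_val=837 → 837
item=H: override_val=NULL, env_val=873 → 873
item=J: override_val=821 → 821
item=K: override_val=NULL, env_val=NULL (all NULL) → NULL
item=P: override_val=NULL, env_val=826 → 826
item=S: override_val=NULL, env_val=410 → 410
item=T: override_val=522 → 522
item=U: override_val=NULL, env_val=NULL (all NULL) → NULL
item=W: override_val=NULL, env_val=119 → 119
item=Z: override_val=NULL, env_val=188 → 188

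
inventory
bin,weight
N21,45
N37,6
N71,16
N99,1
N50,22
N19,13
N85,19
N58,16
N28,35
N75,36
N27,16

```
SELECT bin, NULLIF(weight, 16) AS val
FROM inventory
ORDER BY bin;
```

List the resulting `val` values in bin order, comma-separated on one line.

bin=N19: weight=13 vs 16: differ → 13
bin=N21: weight=45 vs 16: differ → 45
bin=N27: weight=16 vs 16: equal → NULL
bin=N28: weight=35 vs 16: differ → 35
bin=N37: weight=6 vs 16: differ → 6
bin=N50: weight=22 vs 16: differ → 22
bin=N58: weight=16 vs 16: equal → NULL
bin=N71: weight=16 vs 16: equal → NULL
bin=N75: weight=36 vs 16: differ → 36
bin=N85: weight=19 vs 16: differ → 19
bin=N99: weight=1 vs 16: differ → 1

13, 45, NULL, 35, 6, 22, NULL, NULL, 36, 19, 1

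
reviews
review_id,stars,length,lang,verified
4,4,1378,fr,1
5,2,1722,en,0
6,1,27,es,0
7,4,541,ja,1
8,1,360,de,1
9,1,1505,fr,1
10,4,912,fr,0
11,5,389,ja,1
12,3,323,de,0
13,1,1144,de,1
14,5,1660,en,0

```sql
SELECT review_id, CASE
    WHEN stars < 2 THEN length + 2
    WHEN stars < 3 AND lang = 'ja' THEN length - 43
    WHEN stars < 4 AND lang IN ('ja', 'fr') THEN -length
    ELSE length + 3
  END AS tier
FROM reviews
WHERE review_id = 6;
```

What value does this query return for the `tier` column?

29

review_id = 6: stars=1, length=27, lang=es, verified=0.
stars < 2 → true → 29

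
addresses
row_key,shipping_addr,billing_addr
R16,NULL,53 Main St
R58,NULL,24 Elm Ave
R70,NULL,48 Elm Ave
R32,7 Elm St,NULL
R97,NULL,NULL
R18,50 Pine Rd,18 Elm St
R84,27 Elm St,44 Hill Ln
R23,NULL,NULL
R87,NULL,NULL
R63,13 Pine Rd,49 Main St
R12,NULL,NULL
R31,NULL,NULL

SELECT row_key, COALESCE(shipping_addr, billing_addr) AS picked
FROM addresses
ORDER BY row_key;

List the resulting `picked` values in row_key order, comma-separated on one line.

NULL, 53 Main St, 50 Pine Rd, NULL, NULL, 7 Elm St, 24 Elm Ave, 13 Pine Rd, 48 Elm Ave, 27 Elm St, NULL, NULL

row_key=R12: shipping_addr=NULL, billing_addr=NULL (all NULL) → NULL
row_key=R16: shipping_addr=NULL, billing_addr=53 Main St → 53 Main St
row_key=R18: shipping_addr=50 Pine Rd → 50 Pine Rd
row_key=R23: shipping_addr=NULL, billing_addr=NULL (all NULL) → NULL
row_key=R31: shipping_addr=NULL, billing_addr=NULL (all NULL) → NULL
row_key=R32: shipping_addr=7 Elm St → 7 Elm St
row_key=R58: shipping_addr=NULL, billing_addr=24 Elm Ave → 24 Elm Ave
row_key=R63: shipping_addr=13 Pine Rd → 13 Pine Rd
row_key=R70: shipping_addr=NULL, billing_addr=48 Elm Ave → 48 Elm Ave
row_key=R84: shipping_addr=27 Elm St → 27 Elm St
row_key=R87: shipping_addr=NULL, billing_addr=NULL (all NULL) → NULL
row_key=R97: shipping_addr=NULL, billing_addr=NULL (all NULL) → NULL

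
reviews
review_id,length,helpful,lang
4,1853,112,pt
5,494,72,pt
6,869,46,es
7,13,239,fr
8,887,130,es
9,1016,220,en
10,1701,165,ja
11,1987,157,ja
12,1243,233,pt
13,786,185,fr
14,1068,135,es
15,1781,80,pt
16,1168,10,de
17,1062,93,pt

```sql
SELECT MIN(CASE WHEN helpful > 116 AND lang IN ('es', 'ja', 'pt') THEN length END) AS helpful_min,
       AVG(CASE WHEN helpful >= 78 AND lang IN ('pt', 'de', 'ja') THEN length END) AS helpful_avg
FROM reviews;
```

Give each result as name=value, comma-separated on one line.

[helpful_min: helpful > 116 AND lang IN ('es', 'ja', 'pt')]
review_id=4: ✗
review_id=5: ✗
review_id=6: ✗
review_id=7: ✗
review_id=8: ✓ → 887
review_id=9: ✗
review_id=10: ✓ → 1701
review_id=11: ✓ → 1987
review_id=12: ✓ → 1243
review_id=13: ✗
review_id=14: ✓ → 1068
review_id=15: ✗
review_id=16: ✗
review_id=17: ✗
helpful_min = MIN(887, 1701, 1987, 1243, 1068) = 887
—
[helpful_avg: helpful >= 78 AND lang IN ('pt', 'de', 'ja')]
review_id=4: ✓ → 1853
review_id=5: ✗
review_id=6: ✗
review_id=7: ✗
review_id=8: ✗
review_id=9: ✗
review_id=10: ✓ → 1701
review_id=11: ✓ → 1987
review_id=12: ✓ → 1243
review_id=13: ✗
review_id=14: ✗
review_id=15: ✓ → 1781
review_id=16: ✗
review_id=17: ✓ → 1062
helpful_avg = (1853 + 1701 + 1987 + 1243 + 1781 + 1062) / 6 = 1604.5

helpful_min=887, helpful_avg=1604.5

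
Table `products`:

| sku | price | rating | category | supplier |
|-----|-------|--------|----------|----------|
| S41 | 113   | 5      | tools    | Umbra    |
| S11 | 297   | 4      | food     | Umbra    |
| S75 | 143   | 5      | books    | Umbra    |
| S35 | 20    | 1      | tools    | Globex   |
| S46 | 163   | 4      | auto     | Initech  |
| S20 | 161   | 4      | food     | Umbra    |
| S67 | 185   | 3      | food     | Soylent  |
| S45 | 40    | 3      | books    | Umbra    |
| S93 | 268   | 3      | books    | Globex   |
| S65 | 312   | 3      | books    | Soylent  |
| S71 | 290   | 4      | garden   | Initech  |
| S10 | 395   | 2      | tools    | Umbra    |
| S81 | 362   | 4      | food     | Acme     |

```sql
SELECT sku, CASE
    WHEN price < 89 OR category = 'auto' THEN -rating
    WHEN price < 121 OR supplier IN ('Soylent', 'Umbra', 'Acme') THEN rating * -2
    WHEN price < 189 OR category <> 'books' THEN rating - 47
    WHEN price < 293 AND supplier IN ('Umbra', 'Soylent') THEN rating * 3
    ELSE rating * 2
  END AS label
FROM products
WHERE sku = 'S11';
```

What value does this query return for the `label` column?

-8

sku = S11: price=297, rating=4, category=food, supplier=Umbra.
price < 89 OR category = 'auto' → false
price < 121 OR supplier IN ('Soylent', 'Umbra', 'Acme') → true → -8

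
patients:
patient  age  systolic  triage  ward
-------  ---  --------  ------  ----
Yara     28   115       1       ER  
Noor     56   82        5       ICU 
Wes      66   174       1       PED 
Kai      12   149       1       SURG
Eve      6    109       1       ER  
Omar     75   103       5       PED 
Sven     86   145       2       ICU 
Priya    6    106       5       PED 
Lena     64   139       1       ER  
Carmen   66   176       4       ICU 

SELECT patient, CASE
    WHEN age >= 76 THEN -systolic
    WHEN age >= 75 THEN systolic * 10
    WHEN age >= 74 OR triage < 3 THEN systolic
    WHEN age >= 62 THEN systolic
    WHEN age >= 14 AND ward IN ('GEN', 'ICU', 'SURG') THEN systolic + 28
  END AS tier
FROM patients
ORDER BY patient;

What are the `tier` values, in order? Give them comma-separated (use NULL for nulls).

patient=Carmen: age >= 62 → 176
patient=Eve: age >= 74 OR triage < 3 → 109
patient=Kai: age >= 74 OR triage < 3 → 149
patient=Lena: age >= 74 OR triage < 3 → 139
patient=Noor: age >= 14 AND ward IN ('GEN', 'ICU', 'SURG') → 110
patient=Omar: age >= 75 → 1030
patient=Priya: (no match → NULL) → NULL
patient=Sven: age >= 76 → -145
patient=Wes: age >= 74 OR triage < 3 → 174
patient=Yara: age >= 74 OR triage < 3 → 115

176, 109, 149, 139, 110, 1030, NULL, -145, 174, 115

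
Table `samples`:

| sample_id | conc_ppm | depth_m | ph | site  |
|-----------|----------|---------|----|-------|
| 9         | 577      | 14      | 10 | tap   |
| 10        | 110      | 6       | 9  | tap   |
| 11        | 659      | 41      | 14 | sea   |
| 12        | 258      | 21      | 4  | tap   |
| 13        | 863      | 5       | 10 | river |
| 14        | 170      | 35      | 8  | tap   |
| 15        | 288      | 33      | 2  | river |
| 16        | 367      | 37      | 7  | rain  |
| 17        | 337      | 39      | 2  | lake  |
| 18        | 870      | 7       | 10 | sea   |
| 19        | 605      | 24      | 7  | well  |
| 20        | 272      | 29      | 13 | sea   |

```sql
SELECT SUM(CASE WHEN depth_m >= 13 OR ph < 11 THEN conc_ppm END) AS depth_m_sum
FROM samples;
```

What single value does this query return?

5376

sample_id=9: ✓ → 577
sample_id=10: ✓ → 110
sample_id=11: ✓ → 659
sample_id=12: ✓ → 258
sample_id=13: ✓ → 863
sample_id=14: ✓ → 170
sample_id=15: ✓ → 288
sample_id=16: ✓ → 367
sample_id=17: ✓ → 337
sample_id=18: ✓ → 870
sample_id=19: ✓ → 605
sample_id=20: ✓ → 272
depth_m_sum = 577 + 110 + 659 + 258 + 863 + 170 + 288 + 367 + 337 + 870 + 605 + 272 = 5376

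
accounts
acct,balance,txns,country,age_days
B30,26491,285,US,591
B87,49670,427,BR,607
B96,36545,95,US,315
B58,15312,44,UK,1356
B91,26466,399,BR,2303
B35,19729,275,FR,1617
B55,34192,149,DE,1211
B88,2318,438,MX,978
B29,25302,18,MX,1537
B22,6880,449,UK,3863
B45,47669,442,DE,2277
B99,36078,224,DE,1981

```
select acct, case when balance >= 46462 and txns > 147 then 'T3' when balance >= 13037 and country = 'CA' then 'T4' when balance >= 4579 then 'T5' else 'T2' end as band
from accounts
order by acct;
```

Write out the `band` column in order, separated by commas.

acct=B22: balance >= 4579 → T5
acct=B29: balance >= 4579 → T5
acct=B30: balance >= 4579 → T5
acct=B35: balance >= 4579 → T5
acct=B45: balance >= 46462 and txns > 147 → T3
acct=B55: balance >= 4579 → T5
acct=B58: balance >= 4579 → T5
acct=B87: balance >= 46462 and txns > 147 → T3
acct=B88: ELSE → T2
acct=B91: balance >= 4579 → T5
acct=B96: balance >= 4579 → T5
acct=B99: balance >= 4579 → T5

T5, T5, T5, T5, T3, T5, T5, T3, T2, T5, T5, T5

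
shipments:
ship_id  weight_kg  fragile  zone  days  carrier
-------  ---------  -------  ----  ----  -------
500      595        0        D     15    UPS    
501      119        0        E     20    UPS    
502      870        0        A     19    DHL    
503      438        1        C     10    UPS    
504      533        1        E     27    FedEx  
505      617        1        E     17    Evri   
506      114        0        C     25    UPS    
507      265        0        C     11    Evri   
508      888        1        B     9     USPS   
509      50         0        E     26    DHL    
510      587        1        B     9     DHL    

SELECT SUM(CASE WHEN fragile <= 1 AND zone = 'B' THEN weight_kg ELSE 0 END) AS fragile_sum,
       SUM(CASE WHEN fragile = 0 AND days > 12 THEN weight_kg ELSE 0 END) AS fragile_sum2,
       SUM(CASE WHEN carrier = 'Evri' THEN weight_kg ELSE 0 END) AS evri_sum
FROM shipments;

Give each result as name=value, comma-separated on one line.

fragile_sum=1475, fragile_sum2=1748, evri_sum=882

[fragile_sum: fragile <= 1 AND zone = 'B']
ship_id=500: ✗
ship_id=501: ✗
ship_id=502: ✗
ship_id=503: ✗
ship_id=504: ✗
ship_id=505: ✗
ship_id=506: ✗
ship_id=507: ✗
ship_id=508: ✓ → 888
ship_id=509: ✗
ship_id=510: ✓ → 587
fragile_sum = 888 + 587 = 1475
—
[fragile_sum2: fragile = 0 AND days > 12]
ship_id=500: ✓ → 595
ship_id=501: ✓ → 119
ship_id=502: ✓ → 870
ship_id=503: ✗
ship_id=504: ✗
ship_id=505: ✗
ship_id=506: ✓ → 114
ship_id=507: ✗
ship_id=508: ✗
ship_id=509: ✓ → 50
ship_id=510: ✗
fragile_sum2 = 595 + 119 + 870 + 114 + 50 = 1748
—
[evri_sum: carrier = 'Evri']
ship_id=500: ✗
ship_id=501: ✗
ship_id=502: ✗
ship_id=503: ✗
ship_id=504: ✗
ship_id=505: ✓ → 617
ship_id=506: ✗
ship_id=507: ✓ → 265
ship_id=508: ✗
ship_id=509: ✗
ship_id=510: ✗
evri_sum = 617 + 265 = 882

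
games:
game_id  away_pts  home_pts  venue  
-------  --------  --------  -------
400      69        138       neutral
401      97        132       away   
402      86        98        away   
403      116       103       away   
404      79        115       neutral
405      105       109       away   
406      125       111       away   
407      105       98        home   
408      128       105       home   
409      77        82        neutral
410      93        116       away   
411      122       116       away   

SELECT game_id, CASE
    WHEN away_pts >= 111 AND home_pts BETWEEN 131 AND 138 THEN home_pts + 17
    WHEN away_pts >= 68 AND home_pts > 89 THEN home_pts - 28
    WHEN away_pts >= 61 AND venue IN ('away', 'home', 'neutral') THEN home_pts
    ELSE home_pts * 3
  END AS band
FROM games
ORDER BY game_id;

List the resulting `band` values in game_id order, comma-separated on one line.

game_id=400: away_pts >= 68 AND home_pts > 89 → 110
game_id=401: away_pts >= 68 AND home_pts > 89 → 104
game_id=402: away_pts >= 68 AND home_pts > 89 → 70
game_id=403: away_pts >= 68 AND home_pts > 89 → 75
game_id=404: away_pts >= 68 AND home_pts > 89 → 87
game_id=405: away_pts >= 68 AND home_pts > 89 → 81
game_id=406: away_pts >= 68 AND home_pts > 89 → 83
game_id=407: away_pts >= 68 AND home_pts > 89 → 70
game_id=408: away_pts >= 68 AND home_pts > 89 → 77
game_id=409: away_pts >= 61 AND venue IN ('away', 'home', 'neutral') → 82
game_id=410: away_pts >= 68 AND home_pts > 89 → 88
game_id=411: away_pts >= 68 AND home_pts > 89 → 88

110, 104, 70, 75, 87, 81, 83, 70, 77, 82, 88, 88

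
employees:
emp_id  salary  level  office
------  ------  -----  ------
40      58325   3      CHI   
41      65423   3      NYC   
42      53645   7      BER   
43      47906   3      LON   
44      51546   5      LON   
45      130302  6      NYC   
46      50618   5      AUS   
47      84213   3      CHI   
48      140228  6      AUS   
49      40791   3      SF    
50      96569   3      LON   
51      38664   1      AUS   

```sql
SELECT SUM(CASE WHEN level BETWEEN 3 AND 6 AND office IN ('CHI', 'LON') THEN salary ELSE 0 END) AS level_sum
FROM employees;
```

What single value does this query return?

emp_id=40: ✓ → 58325
emp_id=41: ✗
emp_id=42: ✗
emp_id=43: ✓ → 47906
emp_id=44: ✓ → 51546
emp_id=45: ✗
emp_id=46: ✗
emp_id=47: ✓ → 84213
emp_id=48: ✗
emp_id=49: ✗
emp_id=50: ✓ → 96569
emp_id=51: ✗
level_sum = 58325 + 47906 + 51546 + 84213 + 96569 = 338559

338559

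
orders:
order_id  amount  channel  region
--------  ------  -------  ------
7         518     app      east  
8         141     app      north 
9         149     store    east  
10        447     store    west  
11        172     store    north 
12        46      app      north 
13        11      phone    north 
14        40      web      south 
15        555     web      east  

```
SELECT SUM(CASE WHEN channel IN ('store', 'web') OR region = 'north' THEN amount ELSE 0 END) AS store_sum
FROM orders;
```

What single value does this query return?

order_id=7: ✗
order_id=8: ✓ → 141
order_id=9: ✓ → 149
order_id=10: ✓ → 447
order_id=11: ✓ → 172
order_id=12: ✓ → 46
order_id=13: ✓ → 11
order_id=14: ✓ → 40
order_id=15: ✓ → 555
store_sum = 141 + 149 + 447 + 172 + 46 + 11 + 40 + 555 = 1561

1561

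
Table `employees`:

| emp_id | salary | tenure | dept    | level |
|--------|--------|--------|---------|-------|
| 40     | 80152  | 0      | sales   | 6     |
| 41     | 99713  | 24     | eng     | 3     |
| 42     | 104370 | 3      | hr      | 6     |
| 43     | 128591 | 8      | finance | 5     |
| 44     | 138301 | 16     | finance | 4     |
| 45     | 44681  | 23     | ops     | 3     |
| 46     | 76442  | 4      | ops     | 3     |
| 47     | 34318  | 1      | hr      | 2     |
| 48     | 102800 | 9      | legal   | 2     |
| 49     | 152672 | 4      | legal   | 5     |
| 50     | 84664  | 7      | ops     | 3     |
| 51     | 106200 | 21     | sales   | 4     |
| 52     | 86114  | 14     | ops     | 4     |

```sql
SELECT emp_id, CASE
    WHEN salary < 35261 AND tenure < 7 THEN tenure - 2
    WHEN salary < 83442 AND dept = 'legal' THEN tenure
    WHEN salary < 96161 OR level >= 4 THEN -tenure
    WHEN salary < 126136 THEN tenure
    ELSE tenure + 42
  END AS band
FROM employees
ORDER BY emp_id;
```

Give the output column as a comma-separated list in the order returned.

emp_id=40: salary < 96161 OR level >= 4 → 0
emp_id=41: salary < 126136 → 24
emp_id=42: salary < 96161 OR level >= 4 → -3
emp_id=43: salary < 96161 OR level >= 4 → -8
emp_id=44: salary < 96161 OR level >= 4 → -16
emp_id=45: salary < 96161 OR level >= 4 → -23
emp_id=46: salary < 96161 OR level >= 4 → -4
emp_id=47: salary < 35261 AND tenure < 7 → -1
emp_id=48: salary < 126136 → 9
emp_id=49: salary < 96161 OR level >= 4 → -4
emp_id=50: salary < 96161 OR level >= 4 → -7
emp_id=51: salary < 96161 OR level >= 4 → -21
emp_id=52: salary < 96161 OR level >= 4 → -14

0, 24, -3, -8, -16, -23, -4, -1, 9, -4, -7, -21, -14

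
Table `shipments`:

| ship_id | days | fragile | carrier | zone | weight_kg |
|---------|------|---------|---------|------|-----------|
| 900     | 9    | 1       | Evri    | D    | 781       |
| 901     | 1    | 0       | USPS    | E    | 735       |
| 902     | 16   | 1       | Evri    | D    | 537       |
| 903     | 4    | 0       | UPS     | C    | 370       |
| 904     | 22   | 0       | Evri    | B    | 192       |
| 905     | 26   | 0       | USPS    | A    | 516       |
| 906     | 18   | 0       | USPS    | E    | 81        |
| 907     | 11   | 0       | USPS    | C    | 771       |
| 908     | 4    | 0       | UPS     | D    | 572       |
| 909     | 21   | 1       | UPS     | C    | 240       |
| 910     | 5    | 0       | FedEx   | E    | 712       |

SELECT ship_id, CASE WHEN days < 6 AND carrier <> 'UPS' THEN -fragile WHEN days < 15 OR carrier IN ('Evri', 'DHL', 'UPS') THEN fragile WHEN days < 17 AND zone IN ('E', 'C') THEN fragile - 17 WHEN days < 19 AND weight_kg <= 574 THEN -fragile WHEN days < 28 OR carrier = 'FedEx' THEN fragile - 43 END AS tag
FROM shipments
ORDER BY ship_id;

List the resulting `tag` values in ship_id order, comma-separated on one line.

ship_id=900: days < 15 OR carrier IN ('Evri', 'DHL', 'UPS') → 1
ship_id=901: days < 6 AND carrier <> 'UPS' → 0
ship_id=902: days < 15 OR carrier IN ('Evri', 'DHL', 'UPS') → 1
ship_id=903: days < 15 OR carrier IN ('Evri', 'DHL', 'UPS') → 0
ship_id=904: days < 15 OR carrier IN ('Evri', 'DHL', 'UPS') → 0
ship_id=905: days < 28 OR carrier = 'FedEx' → -43
ship_id=906: days < 19 AND weight_kg <= 574 → 0
ship_id=907: days < 15 OR carrier IN ('Evri', 'DHL', 'UPS') → 0
ship_id=908: days < 15 OR carrier IN ('Evri', 'DHL', 'UPS') → 0
ship_id=909: days < 15 OR carrier IN ('Evri', 'DHL', 'UPS') → 1
ship_id=910: days < 6 AND carrier <> 'UPS' → 0

1, 0, 1, 0, 0, -43, 0, 0, 0, 1, 0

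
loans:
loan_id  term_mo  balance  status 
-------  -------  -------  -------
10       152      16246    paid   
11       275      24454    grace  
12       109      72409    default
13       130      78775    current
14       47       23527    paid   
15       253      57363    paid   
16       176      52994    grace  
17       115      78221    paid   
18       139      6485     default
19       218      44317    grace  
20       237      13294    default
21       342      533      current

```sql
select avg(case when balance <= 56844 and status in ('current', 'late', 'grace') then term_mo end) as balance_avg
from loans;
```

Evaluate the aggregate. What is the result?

252.75

loan_id=10: ✗
loan_id=11: ✓ → 275
loan_id=12: ✗
loan_id=13: ✗
loan_id=14: ✗
loan_id=15: ✗
loan_id=16: ✓ → 176
loan_id=17: ✗
loan_id=18: ✗
loan_id=19: ✓ → 218
loan_id=20: ✗
loan_id=21: ✓ → 342
balance_avg = (275 + 176 + 218 + 342) / 4 = 252.75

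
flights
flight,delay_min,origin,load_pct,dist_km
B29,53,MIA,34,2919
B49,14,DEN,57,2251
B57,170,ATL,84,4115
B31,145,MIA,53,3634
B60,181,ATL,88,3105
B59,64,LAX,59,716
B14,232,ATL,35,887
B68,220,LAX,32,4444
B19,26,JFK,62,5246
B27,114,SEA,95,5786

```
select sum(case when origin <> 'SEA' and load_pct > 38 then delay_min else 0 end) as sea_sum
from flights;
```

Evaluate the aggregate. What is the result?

600

flight=B29: ✗
flight=B49: ✓ → 14
flight=B57: ✓ → 170
flight=B31: ✓ → 145
flight=B60: ✓ → 181
flight=B59: ✓ → 64
flight=B14: ✗
flight=B68: ✗
flight=B19: ✓ → 26
flight=B27: ✗
sea_sum = 14 + 170 + 145 + 181 + 64 + 26 = 600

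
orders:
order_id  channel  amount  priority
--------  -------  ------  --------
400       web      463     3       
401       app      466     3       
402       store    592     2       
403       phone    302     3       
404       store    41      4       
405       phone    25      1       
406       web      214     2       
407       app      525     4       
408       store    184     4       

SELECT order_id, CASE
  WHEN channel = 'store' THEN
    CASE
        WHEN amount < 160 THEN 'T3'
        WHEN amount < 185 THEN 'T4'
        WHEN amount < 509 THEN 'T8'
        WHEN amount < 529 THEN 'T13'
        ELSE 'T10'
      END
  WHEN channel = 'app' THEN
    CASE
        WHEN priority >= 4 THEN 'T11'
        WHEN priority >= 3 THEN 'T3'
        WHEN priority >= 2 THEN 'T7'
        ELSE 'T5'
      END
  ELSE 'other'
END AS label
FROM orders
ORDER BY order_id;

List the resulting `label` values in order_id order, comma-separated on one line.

other, T3, T10, other, T3, other, other, T11, T4

order_id=400: channel='web' → outer ELSE → other
order_id=401: channel='app' → inner[priority >= 3] → T3
order_id=402: channel='store' → inner[ELSE] → T10
order_id=403: channel='phone' → outer ELSE → other
order_id=404: channel='store' → inner[amount < 160] → T3
order_id=405: channel='phone' → outer ELSE → other
order_id=406: channel='web' → outer ELSE → other
order_id=407: channel='app' → inner[priority >= 4] → T11
order_id=408: channel='store' → inner[amount < 185] → T4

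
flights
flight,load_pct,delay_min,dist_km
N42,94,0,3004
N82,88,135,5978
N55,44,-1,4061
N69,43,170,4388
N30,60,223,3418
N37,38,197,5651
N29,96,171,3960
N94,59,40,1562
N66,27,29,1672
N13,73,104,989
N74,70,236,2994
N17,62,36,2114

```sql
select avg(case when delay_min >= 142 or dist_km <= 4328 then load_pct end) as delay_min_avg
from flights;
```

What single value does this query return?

60.5454545455

flight=N42: ✓ → 94
flight=N82: ✗
flight=N55: ✓ → 44
flight=N69: ✓ → 43
flight=N30: ✓ → 60
flight=N37: ✓ → 38
flight=N29: ✓ → 96
flight=N94: ✓ → 59
flight=N66: ✓ → 27
flight=N13: ✓ → 73
flight=N74: ✓ → 70
flight=N17: ✓ → 62
delay_min_avg = (94 + 44 + 43 + 60 + 38 + 96 + 59 + 27 + 73 + 70 + 62) / 11 = 60.5454545455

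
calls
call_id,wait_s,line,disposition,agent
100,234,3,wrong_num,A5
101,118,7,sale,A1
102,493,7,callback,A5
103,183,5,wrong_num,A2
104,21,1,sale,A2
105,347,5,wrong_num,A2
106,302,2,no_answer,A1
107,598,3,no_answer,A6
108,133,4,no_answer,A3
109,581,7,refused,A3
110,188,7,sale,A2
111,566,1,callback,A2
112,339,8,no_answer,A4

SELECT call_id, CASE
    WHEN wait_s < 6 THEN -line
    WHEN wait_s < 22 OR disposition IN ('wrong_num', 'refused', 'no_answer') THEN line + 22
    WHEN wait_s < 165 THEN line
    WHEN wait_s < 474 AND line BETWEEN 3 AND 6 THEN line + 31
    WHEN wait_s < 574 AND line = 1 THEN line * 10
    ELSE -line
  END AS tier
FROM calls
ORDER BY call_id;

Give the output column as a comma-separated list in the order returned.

25, 7, -7, 27, 23, 27, 24, 25, 26, 29, -7, 10, 30

call_id=100: wait_s < 22 OR disposition IN ('wrong_num', 'refused', 'no_answer') → 25
call_id=101: wait_s < 165 → 7
call_id=102: ELSE → -7
call_id=103: wait_s < 22 OR disposition IN ('wrong_num', 'refused', 'no_answer') → 27
call_id=104: wait_s < 22 OR disposition IN ('wrong_num', 'refused', 'no_answer') → 23
call_id=105: wait_s < 22 OR disposition IN ('wrong_num', 'refused', 'no_answer') → 27
call_id=106: wait_s < 22 OR disposition IN ('wrong_num', 'refused', 'no_answer') → 24
call_id=107: wait_s < 22 OR disposition IN ('wrong_num', 'refused', 'no_answer') → 25
call_id=108: wait_s < 22 OR disposition IN ('wrong_num', 'refused', 'no_answer') → 26
call_id=109: wait_s < 22 OR disposition IN ('wrong_num', 'refused', 'no_answer') → 29
call_id=110: ELSE → -7
call_id=111: wait_s < 574 AND line = 1 → 10
call_id=112: wait_s < 22 OR disposition IN ('wrong_num', 'refused', 'no_answer') → 30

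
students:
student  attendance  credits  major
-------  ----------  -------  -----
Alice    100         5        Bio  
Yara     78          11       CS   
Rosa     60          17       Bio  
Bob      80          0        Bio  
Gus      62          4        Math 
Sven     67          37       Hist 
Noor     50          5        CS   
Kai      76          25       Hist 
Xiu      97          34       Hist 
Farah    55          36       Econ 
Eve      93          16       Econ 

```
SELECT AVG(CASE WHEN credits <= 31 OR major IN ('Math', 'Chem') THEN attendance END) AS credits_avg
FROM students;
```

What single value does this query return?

student=Alice: ✓ → 100
student=Yara: ✓ → 78
student=Rosa: ✓ → 60
student=Bob: ✓ → 80
student=Gus: ✓ → 62
student=Sven: ✗
student=Noor: ✓ → 50
student=Kai: ✓ → 76
student=Xiu: ✗
student=Farah: ✗
student=Eve: ✓ → 93
credits_avg = (100 + 78 + 60 + 80 + 62 + 50 + 76 + 93) / 8 = 74.875

74.875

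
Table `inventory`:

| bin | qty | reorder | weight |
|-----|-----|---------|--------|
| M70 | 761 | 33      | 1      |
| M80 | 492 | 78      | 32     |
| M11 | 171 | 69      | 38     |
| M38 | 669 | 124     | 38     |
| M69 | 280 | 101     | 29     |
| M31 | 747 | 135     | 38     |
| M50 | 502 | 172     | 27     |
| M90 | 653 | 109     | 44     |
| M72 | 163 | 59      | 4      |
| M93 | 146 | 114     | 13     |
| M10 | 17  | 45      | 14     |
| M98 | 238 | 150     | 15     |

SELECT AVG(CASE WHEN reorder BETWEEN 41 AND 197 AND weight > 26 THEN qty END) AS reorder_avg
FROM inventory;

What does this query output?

bin=M70: ✗
bin=M80: ✓ → 492
bin=M11: ✓ → 171
bin=M38: ✓ → 669
bin=M69: ✓ → 280
bin=M31: ✓ → 747
bin=M50: ✓ → 502
bin=M90: ✓ → 653
bin=M72: ✗
bin=M93: ✗
bin=M10: ✗
bin=M98: ✗
reorder_avg = (492 + 171 + 669 + 280 + 747 + 502 + 653) / 7 = 502

502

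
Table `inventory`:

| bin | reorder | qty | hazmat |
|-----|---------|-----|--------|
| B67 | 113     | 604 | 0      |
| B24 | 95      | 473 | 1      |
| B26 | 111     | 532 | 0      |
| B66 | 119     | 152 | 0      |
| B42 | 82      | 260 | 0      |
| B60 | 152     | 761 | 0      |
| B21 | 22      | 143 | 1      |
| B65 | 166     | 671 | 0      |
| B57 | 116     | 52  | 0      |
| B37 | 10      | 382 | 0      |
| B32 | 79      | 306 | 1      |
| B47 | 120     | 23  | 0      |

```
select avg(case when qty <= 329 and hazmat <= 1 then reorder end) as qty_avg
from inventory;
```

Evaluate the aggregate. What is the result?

89.6666666667

bin=B67: ✗
bin=B24: ✗
bin=B26: ✗
bin=B66: ✓ → 119
bin=B42: ✓ → 82
bin=B60: ✗
bin=B21: ✓ → 22
bin=B65: ✗
bin=B57: ✓ → 116
bin=B37: ✗
bin=B32: ✓ → 79
bin=B47: ✓ → 120
qty_avg = (119 + 82 + 22 + 116 + 79 + 120) / 6 = 89.6666666667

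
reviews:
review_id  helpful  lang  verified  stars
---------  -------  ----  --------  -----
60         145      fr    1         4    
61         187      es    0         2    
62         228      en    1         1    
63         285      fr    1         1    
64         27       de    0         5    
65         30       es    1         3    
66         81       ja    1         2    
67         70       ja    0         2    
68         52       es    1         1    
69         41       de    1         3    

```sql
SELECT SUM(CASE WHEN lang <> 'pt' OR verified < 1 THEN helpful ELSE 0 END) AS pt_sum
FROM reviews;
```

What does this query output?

review_id=60: ✓ → 145
review_id=61: ✓ → 187
review_id=62: ✓ → 228
review_id=63: ✓ → 285
review_id=64: ✓ → 27
review_id=65: ✓ → 30
review_id=66: ✓ → 81
review_id=67: ✓ → 70
review_id=68: ✓ → 52
review_id=69: ✓ → 41
pt_sum = 145 + 187 + 228 + 285 + 27 + 30 + 81 + 70 + 52 + 41 = 1146

1146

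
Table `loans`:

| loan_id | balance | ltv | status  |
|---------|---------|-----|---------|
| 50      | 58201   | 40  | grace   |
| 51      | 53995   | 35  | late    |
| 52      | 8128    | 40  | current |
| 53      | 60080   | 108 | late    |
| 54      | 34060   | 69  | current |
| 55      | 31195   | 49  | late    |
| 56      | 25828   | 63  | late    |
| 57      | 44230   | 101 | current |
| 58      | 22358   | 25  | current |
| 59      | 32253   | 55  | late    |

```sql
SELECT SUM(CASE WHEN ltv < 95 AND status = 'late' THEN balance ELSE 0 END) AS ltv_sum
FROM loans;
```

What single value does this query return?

loan_id=50: ✗
loan_id=51: ✓ → 53995
loan_id=52: ✗
loan_id=53: ✗
loan_id=54: ✗
loan_id=55: ✓ → 31195
loan_id=56: ✓ → 25828
loan_id=57: ✗
loan_id=58: ✗
loan_id=59: ✓ → 32253
ltv_sum = 53995 + 31195 + 25828 + 32253 = 143271

143271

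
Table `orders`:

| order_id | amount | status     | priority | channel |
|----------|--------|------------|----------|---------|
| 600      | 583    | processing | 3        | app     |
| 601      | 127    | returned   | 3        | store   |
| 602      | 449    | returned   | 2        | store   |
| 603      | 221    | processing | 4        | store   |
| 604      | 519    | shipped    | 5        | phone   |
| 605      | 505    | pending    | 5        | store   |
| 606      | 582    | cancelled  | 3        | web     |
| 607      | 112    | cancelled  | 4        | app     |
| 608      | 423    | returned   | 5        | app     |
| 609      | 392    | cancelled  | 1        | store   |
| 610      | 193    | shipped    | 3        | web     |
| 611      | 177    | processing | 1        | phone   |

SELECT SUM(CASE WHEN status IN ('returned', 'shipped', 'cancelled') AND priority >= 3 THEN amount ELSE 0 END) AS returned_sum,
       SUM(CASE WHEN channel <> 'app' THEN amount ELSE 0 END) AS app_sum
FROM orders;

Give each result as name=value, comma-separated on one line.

[returned_sum: status IN ('returned', 'shipped', 'cancelled') AND priority >= 3]
order_id=600: ✗
order_id=601: ✓ → 127
order_id=602: ✗
order_id=603: ✗
order_id=604: ✓ → 519
order_id=605: ✗
order_id=606: ✓ → 582
order_id=607: ✓ → 112
order_id=608: ✓ → 423
order_id=609: ✗
order_id=610: ✓ → 193
order_id=611: ✗
returned_sum = 127 + 519 + 582 + 112 + 423 + 193 = 1956
—
[app_sum: channel <> 'app']
order_id=600: ✗
order_id=601: ✓ → 127
order_id=602: ✓ → 449
order_id=603: ✓ → 221
order_id=604: ✓ → 519
order_id=605: ✓ → 505
order_id=606: ✓ → 582
order_id=607: ✗
order_id=608: ✗
order_id=609: ✓ → 392
order_id=610: ✓ → 193
order_id=611: ✓ → 177
app_sum = 127 + 449 + 221 + 519 + 505 + 582 + 392 + 193 + 177 = 3165

returned_sum=1956, app_sum=3165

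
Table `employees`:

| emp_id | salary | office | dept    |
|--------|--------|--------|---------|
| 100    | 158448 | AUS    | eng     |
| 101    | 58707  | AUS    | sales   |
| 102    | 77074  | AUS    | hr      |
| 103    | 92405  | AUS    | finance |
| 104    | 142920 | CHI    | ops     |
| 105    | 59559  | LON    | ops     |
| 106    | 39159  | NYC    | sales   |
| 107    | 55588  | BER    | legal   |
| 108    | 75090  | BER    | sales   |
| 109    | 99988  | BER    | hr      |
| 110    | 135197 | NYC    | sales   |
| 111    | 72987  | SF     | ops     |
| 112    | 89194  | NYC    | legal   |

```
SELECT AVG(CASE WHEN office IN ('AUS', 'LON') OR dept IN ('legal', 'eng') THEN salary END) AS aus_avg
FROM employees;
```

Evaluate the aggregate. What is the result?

84425

emp_id=100: ✓ → 158448
emp_id=101: ✓ → 58707
emp_id=102: ✓ → 77074
emp_id=103: ✓ → 92405
emp_id=104: ✗
emp_id=105: ✓ → 59559
emp_id=106: ✗
emp_id=107: ✓ → 55588
emp_id=108: ✗
emp_id=109: ✗
emp_id=110: ✗
emp_id=111: ✗
emp_id=112: ✓ → 89194
aus_avg = (158448 + 58707 + 77074 + 92405 + 59559 + 55588 + 89194) / 7 = 84425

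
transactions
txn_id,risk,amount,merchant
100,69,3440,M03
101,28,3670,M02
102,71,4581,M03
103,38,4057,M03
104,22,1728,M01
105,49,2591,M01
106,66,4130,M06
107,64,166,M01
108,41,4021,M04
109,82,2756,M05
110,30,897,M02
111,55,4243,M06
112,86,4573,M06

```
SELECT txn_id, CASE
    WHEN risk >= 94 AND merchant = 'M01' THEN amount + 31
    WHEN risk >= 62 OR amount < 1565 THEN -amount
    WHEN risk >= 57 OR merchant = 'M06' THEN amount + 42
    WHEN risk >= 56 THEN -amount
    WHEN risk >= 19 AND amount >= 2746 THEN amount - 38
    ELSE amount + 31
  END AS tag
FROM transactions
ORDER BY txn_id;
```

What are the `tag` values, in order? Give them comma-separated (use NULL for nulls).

-3440, 3632, -4581, 4019, 1759, 2622, -4130, -166, 3983, -2756, -897, 4285, -4573

txn_id=100: risk >= 62 OR amount < 1565 → -3440
txn_id=101: risk >= 19 AND amount >= 2746 → 3632
txn_id=102: risk >= 62 OR amount < 1565 → -4581
txn_id=103: risk >= 19 AND amount >= 2746 → 4019
txn_id=104: ELSE → 1759
txn_id=105: ELSE → 2622
txn_id=106: risk >= 62 OR amount < 1565 → -4130
txn_id=107: risk >= 62 OR amount < 1565 → -166
txn_id=108: risk >= 19 AND amount >= 2746 → 3983
txn_id=109: risk >= 62 OR amount < 1565 → -2756
txn_id=110: risk >= 62 OR amount < 1565 → -897
txn_id=111: risk >= 57 OR merchant = 'M06' → 4285
txn_id=112: risk >= 62 OR amount < 1565 → -4573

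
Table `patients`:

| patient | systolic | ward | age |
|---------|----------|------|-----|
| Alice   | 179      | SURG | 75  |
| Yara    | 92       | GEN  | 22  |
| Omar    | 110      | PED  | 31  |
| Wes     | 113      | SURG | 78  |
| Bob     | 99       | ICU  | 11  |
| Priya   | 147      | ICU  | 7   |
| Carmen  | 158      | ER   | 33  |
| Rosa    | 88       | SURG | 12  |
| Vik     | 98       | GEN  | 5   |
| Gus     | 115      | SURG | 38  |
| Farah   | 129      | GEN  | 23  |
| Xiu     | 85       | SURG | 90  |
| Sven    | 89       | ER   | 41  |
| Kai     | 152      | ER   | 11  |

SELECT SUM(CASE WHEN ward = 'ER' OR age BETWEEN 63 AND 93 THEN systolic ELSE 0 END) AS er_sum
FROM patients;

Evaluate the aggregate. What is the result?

776

patient=Alice: ✓ → 179
patient=Yara: ✗
patient=Omar: ✗
patient=Wes: ✓ → 113
patient=Bob: ✗
patient=Priya: ✗
patient=Carmen: ✓ → 158
patient=Rosa: ✗
patient=Vik: ✗
patient=Gus: ✗
patient=Farah: ✗
patient=Xiu: ✓ → 85
patient=Sven: ✓ → 89
patient=Kai: ✓ → 152
er_sum = 179 + 113 + 158 + 85 + 89 + 152 = 776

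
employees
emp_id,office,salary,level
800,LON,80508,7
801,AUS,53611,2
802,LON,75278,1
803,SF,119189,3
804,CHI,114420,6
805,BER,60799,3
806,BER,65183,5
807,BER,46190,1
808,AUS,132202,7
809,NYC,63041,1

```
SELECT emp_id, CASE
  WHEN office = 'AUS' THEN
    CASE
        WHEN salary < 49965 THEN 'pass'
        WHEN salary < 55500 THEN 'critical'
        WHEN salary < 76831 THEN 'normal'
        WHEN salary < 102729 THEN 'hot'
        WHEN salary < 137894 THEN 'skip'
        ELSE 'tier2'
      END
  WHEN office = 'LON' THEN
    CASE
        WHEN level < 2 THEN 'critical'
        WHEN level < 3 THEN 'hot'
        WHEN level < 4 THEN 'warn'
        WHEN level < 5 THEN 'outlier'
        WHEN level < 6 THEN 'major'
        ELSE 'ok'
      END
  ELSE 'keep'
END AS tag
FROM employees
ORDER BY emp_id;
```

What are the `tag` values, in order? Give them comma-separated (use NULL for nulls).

emp_id=800: office='LON' → inner[ELSE] → ok
emp_id=801: office='AUS' → inner[salary < 55500] → critical
emp_id=802: office='LON' → inner[level < 2] → critical
emp_id=803: office='SF' → outer ELSE → keep
emp_id=804: office='CHI' → outer ELSE → keep
emp_id=805: office='BER' → outer ELSE → keep
emp_id=806: office='BER' → outer ELSE → keep
emp_id=807: office='BER' → outer ELSE → keep
emp_id=808: office='AUS' → inner[salary < 137894] → skip
emp_id=809: office='NYC' → outer ELSE → keep

ok, critical, critical, keep, keep, keep, keep, keep, skip, keep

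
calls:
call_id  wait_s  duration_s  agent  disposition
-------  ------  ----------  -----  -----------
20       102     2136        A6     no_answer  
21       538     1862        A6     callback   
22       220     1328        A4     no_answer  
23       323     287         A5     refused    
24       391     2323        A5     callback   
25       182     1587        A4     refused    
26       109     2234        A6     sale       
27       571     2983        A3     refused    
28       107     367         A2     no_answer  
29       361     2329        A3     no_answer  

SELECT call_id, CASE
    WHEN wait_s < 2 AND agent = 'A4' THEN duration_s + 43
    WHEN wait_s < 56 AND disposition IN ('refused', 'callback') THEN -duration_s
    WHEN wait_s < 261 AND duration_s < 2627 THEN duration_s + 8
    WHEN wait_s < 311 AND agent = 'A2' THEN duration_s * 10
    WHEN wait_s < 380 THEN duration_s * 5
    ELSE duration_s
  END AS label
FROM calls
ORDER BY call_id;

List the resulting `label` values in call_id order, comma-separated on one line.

call_id=20: wait_s < 261 AND duration_s < 2627 → 2144
call_id=21: ELSE → 1862
call_id=22: wait_s < 261 AND duration_s < 2627 → 1336
call_id=23: wait_s < 380 → 1435
call_id=24: ELSE → 2323
call_id=25: wait_s < 261 AND duration_s < 2627 → 1595
call_id=26: wait_s < 261 AND duration_s < 2627 → 2242
call_id=27: ELSE → 2983
call_id=28: wait_s < 261 AND duration_s < 2627 → 375
call_id=29: wait_s < 380 → 11645

2144, 1862, 1336, 1435, 2323, 1595, 2242, 2983, 375, 11645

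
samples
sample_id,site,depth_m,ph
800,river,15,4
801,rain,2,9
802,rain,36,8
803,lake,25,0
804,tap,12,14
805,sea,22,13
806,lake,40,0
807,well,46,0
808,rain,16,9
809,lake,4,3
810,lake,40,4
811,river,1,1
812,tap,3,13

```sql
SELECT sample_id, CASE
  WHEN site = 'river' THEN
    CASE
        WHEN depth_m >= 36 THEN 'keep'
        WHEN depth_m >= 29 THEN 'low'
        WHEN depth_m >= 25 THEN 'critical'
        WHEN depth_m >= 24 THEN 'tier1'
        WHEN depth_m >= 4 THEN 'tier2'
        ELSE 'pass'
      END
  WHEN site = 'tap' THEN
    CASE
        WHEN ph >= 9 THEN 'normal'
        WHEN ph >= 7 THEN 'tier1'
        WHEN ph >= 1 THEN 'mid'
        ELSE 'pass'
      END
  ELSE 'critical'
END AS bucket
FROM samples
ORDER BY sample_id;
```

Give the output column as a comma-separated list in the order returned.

sample_id=800: site='river' → inner[depth_m >= 4] → tier2
sample_id=801: site='rain' → outer ELSE → critical
sample_id=802: site='rain' → outer ELSE → critical
sample_id=803: site='lake' → outer ELSE → critical
sample_id=804: site='tap' → inner[ph >= 9] → normal
sample_id=805: site='sea' → outer ELSE → critical
sample_id=806: site='lake' → outer ELSE → critical
sample_id=807: site='well' → outer ELSE → critical
sample_id=808: site='rain' → outer ELSE → critical
sample_id=809: site='lake' → outer ELSE → critical
sample_id=810: site='lake' → outer ELSE → critical
sample_id=811: site='river' → inner[ELSE] → pass
sample_id=812: site='tap' → inner[ph >= 9] → normal

tier2, critical, critical, critical, normal, critical, critical, critical, critical, critical, critical, pass, normal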